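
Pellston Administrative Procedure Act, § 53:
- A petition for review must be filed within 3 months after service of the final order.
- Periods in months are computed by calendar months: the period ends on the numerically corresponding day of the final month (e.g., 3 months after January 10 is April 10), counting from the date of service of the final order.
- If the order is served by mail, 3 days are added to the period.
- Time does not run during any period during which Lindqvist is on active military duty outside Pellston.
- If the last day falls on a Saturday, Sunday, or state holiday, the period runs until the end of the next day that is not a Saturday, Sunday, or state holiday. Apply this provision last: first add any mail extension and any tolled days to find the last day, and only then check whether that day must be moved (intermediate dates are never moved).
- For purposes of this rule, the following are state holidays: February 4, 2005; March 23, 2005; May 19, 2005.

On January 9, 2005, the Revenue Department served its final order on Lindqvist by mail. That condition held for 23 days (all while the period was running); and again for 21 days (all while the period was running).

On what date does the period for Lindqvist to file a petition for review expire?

May 26, 2005

3 months after January 9, 2005 is April 9, 2005.
Service was by mail, adding 3 days: April 9, 2005 + 3 days = April 12, 2005.
Tolling adds 23 days: April 12, 2005 + 23 days = May 5, 2005.
Tolling adds 21 days: May 5, 2005 + 21 days = May 26, 2005.
May 26, 2005 is a Thursday and not a state holiday, so no extension applies.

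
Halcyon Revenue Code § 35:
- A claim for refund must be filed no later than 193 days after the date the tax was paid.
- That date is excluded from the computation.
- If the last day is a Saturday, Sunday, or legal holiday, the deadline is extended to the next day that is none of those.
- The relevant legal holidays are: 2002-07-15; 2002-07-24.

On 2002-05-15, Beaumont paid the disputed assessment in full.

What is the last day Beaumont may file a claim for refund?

193 days after 2002-05-15 is November 24, 2002.
November 24, 2002 is Sunday. The next qualifying day is November 25, 2002.

November 25, 2002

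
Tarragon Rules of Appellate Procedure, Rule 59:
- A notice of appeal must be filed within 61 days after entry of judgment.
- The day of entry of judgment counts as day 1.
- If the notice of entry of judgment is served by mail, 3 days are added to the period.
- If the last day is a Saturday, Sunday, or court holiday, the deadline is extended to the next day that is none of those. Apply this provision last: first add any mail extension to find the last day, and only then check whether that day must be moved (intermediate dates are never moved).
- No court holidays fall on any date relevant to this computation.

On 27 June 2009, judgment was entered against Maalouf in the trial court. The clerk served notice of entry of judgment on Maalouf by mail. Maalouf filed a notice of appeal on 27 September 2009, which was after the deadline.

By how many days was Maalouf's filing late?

27 days

Counting 27 June 2009 as day 1, day 61 is August 26, 2009.
Service was by mail, adding 3 days: August 26, 2009 + 3 days = August 29, 2009.
August 29, 2009 is Saturday; August 30, 2009 is Sunday. The next qualifying day is August 31, 2009.
The deadline is August 31, 2009; from August 31, 2009 to September 27, 2009 is 27 days.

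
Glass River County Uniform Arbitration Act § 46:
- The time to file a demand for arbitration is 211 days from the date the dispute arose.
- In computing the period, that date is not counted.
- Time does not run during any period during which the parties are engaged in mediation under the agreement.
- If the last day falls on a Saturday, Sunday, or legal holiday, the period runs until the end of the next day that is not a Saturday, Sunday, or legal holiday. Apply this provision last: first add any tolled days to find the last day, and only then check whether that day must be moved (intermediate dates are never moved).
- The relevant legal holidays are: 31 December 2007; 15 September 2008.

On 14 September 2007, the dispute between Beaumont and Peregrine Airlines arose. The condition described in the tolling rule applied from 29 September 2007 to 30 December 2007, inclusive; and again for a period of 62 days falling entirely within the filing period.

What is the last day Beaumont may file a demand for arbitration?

211 days after 14 September 2007 is April 12, 2008.
From September 29, 2007 through December 30, 2007 inclusive is 93 days; tolling adds 93 days: April 12, 2008 + 93 days = July 14, 2008.
Tolling adds 62 days: July 14, 2008 + 62 days = September 14, 2008.
September 14, 2008 is Sunday; September 15, 2008 is a listed holiday. The next qualifying day is September 16, 2008.

September 16, 2008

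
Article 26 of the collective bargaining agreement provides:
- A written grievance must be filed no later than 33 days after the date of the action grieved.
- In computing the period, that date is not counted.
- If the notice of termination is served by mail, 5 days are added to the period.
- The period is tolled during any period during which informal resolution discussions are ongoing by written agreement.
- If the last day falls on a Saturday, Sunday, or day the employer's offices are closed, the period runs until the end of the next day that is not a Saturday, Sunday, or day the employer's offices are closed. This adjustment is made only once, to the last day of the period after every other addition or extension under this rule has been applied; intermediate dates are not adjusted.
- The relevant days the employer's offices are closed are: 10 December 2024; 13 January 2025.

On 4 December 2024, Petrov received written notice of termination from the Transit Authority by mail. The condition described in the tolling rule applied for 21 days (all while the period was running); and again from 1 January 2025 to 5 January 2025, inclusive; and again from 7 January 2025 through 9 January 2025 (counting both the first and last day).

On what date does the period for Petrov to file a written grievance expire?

February 10, 2025

33 days after 4 December 2024 is January 6, 2025.
Service was by mail, adding 5 days: January 6, 2025 + 5 days = January 11, 2025.
Tolling adds 21 days: January 11, 2025 + 21 days = February 1, 2025.
From January 1, 2025 through January 5, 2025 inclusive is 5 days; tolling adds 5 days: February 1, 2025 + 5 days = February 6, 2025.
From January 7, 2025 through January 9, 2025 inclusive is 3 days; tolling adds 3 days: February 6, 2025 + 3 days = February 9, 2025.
February 9, 2025 is Sunday. The next qualifying day is February 10, 2025.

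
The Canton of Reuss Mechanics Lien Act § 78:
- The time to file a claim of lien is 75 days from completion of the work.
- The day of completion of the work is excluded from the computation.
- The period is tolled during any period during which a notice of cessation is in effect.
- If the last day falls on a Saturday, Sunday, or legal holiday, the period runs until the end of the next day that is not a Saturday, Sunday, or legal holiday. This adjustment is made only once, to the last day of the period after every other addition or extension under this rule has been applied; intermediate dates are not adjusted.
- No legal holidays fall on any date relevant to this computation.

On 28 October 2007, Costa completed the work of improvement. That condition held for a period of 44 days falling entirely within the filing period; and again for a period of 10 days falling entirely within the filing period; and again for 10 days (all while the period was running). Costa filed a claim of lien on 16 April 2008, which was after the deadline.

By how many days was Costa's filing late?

30 days

75 days after 28 October 2007 is January 11, 2008.
Tolling adds 44 days: January 11, 2008 + 44 days = February 24, 2008.
Tolling adds 10 days: February 24, 2008 + 10 days = March 5, 2008.
Tolling adds 10 days: March 5, 2008 + 10 days = March 15, 2008.
March 15, 2008 is Saturday; March 16, 2008 is Sunday. The next qualifying day is March 17, 2008.
The deadline is March 17, 2008; from March 17, 2008 to April 16, 2008 is 30 days.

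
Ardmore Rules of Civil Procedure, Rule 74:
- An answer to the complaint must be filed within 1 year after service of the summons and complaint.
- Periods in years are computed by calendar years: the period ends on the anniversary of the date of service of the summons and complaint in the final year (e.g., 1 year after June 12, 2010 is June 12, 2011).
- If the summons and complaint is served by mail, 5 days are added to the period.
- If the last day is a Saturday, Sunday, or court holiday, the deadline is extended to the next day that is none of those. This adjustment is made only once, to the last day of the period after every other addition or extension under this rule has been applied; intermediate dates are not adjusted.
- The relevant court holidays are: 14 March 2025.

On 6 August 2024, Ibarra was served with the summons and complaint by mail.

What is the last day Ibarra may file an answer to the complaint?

1 year after 6 August 2024 is August 6, 2025.
Service was by mail, adding 5 days: August 6, 2025 + 5 days = August 11, 2025.
August 11, 2025 is a Monday and not a court holiday, so no extension applies.

August 11, 2025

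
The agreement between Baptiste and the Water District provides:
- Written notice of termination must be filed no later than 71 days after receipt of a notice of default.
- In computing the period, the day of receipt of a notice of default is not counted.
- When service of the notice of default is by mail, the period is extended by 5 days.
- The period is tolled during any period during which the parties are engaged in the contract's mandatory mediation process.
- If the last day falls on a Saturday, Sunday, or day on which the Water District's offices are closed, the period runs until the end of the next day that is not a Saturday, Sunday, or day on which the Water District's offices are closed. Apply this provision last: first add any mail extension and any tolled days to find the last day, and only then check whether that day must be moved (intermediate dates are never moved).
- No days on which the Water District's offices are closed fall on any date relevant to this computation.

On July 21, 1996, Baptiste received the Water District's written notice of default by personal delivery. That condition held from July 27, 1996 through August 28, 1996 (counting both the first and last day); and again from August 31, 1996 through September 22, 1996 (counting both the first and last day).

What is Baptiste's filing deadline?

November 25, 1996

71 days after July 21, 1996 is September 30, 1996.
Service was not by mail, so no mail extension applies.
From July 27, 1996 through August 28, 1996 inclusive is 33 days; tolling adds 33 days: September 30, 1996 + 33 days = November 2, 1996.
From August 31, 1996 through September 22, 1996 inclusive is 23 days; tolling adds 23 days: November 2, 1996 + 23 days = November 25, 1996.
November 25, 1996 is a Monday and not a day on which the Water District's offices are closed, so no extension applies.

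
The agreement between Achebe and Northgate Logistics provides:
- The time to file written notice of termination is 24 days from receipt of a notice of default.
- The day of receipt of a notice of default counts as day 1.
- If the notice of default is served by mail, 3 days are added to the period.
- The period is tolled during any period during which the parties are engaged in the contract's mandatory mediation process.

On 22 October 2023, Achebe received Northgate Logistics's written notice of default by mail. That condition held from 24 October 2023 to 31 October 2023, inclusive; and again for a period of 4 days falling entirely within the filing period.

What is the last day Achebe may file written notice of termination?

November 29, 2023

Counting 22 October 2023 as day 1, day 24 is November 14, 2023.
Service was by mail, adding 3 days: November 14, 2023 + 3 days = November 17, 2023.
From October 24, 2023 through October 31, 2023 inclusive is 8 days; tolling adds 8 days: November 17, 2023 + 8 days = November 25, 2023.
Tolling adds 4 days: November 25, 2023 + 4 days = November 29, 2023.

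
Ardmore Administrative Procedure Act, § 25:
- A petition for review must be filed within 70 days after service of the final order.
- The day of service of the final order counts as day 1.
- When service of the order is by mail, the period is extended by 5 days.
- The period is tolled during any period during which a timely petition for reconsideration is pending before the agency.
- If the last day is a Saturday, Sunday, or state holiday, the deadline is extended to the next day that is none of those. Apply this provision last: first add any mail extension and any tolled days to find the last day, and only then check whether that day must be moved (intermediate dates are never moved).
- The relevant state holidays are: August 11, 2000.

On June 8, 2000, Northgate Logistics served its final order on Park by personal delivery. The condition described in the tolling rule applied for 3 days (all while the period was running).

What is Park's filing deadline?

Counting June 8, 2000 as day 1, day 70 is August 16, 2000.
Service was not by mail, so no mail extension applies.
Tolling adds 3 days: August 16, 2000 + 3 days = August 19, 2000.
August 19, 2000 is Saturday; August 20, 2000 is Sunday. The next qualifying day is August 21, 2000.

August 21, 2000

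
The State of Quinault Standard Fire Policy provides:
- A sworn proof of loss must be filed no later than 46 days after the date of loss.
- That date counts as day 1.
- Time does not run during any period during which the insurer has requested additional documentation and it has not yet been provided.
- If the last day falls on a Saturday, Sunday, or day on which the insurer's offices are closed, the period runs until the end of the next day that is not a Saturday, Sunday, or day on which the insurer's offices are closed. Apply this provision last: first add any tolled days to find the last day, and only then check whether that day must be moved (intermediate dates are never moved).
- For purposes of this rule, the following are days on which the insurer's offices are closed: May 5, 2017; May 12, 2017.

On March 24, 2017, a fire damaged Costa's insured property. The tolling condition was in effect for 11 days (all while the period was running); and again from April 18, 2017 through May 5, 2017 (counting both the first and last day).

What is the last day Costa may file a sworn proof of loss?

Counting March 24, 2017 as day 1, day 46 is May 8, 2017.
Tolling adds 11 days: May 8, 2017 + 11 days = May 19, 2017.
From April 18, 2017 through May 5, 2017 inclusive is 18 days; tolling adds 18 days: May 19, 2017 + 18 days = June 6, 2017.
June 6, 2017 is a Tuesday and not a day on which the insurer's offices are closed, so no extension applies.

June 6, 2017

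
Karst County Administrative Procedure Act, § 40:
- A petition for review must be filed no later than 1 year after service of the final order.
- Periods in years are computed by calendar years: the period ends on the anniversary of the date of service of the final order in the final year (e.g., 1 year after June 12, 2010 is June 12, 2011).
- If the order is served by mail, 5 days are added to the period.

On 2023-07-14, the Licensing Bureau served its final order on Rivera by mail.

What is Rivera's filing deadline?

1 year after 2023-07-14 is July 14, 2024.
Service was by mail, adding 5 days: July 14, 2024 + 5 days = July 19, 2024.

July 19, 2024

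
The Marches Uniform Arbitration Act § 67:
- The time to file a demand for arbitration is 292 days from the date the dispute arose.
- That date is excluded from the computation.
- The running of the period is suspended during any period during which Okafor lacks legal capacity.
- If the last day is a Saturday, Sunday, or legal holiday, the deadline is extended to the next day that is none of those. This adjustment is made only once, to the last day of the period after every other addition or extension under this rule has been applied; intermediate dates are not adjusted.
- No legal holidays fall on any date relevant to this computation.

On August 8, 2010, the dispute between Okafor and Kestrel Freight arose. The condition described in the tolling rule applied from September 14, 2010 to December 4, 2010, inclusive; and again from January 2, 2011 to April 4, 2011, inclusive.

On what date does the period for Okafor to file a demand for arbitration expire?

292 days after August 8, 2010 is May 27, 2011.
From September 14, 2010 through December 4, 2010 inclusive is 82 days; tolling adds 82 days: May 27, 2011 + 82 days = August 17, 2011.
From January 2, 2011 through April 4, 2011 inclusive is 93 days; tolling adds 93 days: August 17, 2011 + 93 days = November 18, 2011.
November 18, 2011 is a Friday and not a legal holiday, so no extension applies.

November 18, 2011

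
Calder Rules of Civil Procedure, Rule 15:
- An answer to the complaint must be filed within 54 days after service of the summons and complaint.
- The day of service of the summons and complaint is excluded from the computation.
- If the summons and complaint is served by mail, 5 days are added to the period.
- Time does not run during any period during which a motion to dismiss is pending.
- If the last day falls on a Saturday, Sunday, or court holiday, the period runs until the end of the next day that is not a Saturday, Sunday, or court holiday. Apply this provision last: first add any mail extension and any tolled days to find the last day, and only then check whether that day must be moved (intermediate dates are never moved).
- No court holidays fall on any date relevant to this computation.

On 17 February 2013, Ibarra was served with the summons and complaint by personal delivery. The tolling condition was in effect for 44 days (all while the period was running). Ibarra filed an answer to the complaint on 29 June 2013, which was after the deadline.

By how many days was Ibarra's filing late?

33 days

54 days after 17 February 2013 is April 12, 2013.
Service was not by mail, so no mail extension applies.
Tolling adds 44 days: April 12, 2013 + 44 days = May 26, 2013.
May 26, 2013 is Sunday. The next qualifying day is May 27, 2013.
The deadline is May 27, 2013; from May 27, 2013 to June 29, 2013 is 33 days.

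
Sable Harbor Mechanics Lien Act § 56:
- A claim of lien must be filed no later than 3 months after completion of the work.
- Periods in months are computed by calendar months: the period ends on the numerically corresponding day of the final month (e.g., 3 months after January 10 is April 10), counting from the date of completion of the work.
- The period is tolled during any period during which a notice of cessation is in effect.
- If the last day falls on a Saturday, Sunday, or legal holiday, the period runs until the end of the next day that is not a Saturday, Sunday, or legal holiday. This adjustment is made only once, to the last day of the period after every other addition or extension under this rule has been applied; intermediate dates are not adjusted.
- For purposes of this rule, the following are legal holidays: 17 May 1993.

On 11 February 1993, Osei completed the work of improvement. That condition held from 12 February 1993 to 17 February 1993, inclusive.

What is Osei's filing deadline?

May 18, 1993

3 months after 11 February 1993 is May 11, 1993.
From February 12, 1993 through February 17, 1993 inclusive is 6 days; tolling adds 6 days: May 11, 1993 + 6 days = May 17, 1993.
May 17, 1993 is a listed holiday. The next qualifying day is May 18, 1993.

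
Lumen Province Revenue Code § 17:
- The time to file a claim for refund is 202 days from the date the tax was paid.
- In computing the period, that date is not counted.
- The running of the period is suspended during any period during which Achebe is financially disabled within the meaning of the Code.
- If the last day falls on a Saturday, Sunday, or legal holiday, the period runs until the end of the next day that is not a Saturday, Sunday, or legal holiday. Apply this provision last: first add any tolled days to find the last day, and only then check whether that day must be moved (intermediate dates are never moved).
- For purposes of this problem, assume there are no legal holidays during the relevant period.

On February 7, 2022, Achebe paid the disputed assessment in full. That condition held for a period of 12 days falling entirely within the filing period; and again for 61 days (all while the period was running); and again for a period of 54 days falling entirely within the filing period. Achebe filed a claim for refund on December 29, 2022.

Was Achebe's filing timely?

Yes

202 days after February 7, 2022 is August 28, 2022.
Tolling adds 12 days: August 28, 2022 + 12 days = September 9, 2022.
Tolling adds 61 days: September 9, 2022 + 61 days = November 9, 2022.
Tolling adds 54 days: November 9, 2022 + 54 days = January 2, 2023.
January 2, 2023 is a Monday and not a legal holiday, so no extension applies.
The deadline is January 2, 2023; the filing on December 29, 2022 is on or before that date.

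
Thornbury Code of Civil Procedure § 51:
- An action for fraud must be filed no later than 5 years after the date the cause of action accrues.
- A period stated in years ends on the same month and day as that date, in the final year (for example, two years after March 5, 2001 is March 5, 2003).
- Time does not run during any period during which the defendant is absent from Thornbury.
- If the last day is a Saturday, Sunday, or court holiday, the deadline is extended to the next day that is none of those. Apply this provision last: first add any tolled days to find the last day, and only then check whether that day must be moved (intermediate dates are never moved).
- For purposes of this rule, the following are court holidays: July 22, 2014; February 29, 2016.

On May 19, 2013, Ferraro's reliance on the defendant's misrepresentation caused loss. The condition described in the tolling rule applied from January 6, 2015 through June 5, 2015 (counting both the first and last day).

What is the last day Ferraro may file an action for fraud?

October 17, 2018

5 years after May 19, 2013 is May 19, 2018.
From January 6, 2015 through June 5, 2015 inclusive is 151 days; tolling adds 151 days: May 19, 2018 + 151 days = October 17, 2018.
October 17, 2018 is a Wednesday and not a court holiday, so no extension applies.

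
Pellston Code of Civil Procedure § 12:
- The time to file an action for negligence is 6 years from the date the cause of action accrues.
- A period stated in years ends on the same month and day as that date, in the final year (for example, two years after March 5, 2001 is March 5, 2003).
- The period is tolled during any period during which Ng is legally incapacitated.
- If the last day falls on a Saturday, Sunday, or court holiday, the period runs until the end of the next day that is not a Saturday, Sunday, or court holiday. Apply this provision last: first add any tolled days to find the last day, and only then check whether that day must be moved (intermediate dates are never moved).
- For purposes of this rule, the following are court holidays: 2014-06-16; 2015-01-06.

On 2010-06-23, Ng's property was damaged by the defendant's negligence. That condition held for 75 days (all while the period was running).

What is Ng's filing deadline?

6 years after 2010-06-23 is June 23, 2016.
Tolling adds 75 days: June 23, 2016 + 75 days = September 6, 2016.
September 6, 2016 is a Tuesday and not a court holiday, so no extension applies.

September 6, 2016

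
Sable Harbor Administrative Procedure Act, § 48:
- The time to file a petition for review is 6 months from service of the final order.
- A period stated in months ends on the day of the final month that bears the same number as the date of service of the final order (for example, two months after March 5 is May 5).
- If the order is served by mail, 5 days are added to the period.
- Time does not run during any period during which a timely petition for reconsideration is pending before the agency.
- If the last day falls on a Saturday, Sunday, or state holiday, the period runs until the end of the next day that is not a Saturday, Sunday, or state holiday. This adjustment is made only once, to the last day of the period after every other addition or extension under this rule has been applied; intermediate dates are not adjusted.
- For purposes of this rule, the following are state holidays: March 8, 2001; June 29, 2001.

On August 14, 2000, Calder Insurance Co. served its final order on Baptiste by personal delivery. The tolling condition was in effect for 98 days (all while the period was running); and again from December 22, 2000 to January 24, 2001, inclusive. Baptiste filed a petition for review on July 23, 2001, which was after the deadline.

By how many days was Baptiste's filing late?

27 days

6 months after August 14, 2000 is February 14, 2001.
Service was not by mail, so no mail extension applies.
Tolling adds 98 days: February 14, 2001 + 98 days = May 23, 2001.
From December 22, 2000 through January 24, 2001 inclusive is 34 days; tolling adds 34 days: May 23, 2001 + 34 days = June 26, 2001.
June 26, 2001 is a Tuesday and not a state holiday, so no extension applies.
The deadline is June 26, 2001; from June 26, 2001 to July 23, 2001 is 27 days.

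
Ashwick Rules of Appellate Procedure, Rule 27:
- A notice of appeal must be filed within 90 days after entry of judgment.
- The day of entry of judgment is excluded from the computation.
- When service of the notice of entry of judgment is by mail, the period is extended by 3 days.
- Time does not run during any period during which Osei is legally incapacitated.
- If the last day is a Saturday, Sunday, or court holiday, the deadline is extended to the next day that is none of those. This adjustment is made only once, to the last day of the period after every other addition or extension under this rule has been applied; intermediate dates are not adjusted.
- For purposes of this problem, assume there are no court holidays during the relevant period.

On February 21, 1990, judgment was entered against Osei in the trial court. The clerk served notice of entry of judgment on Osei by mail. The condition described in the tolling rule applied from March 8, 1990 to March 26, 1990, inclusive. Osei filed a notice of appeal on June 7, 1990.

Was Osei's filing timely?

90 days after February 21, 1990 is May 22, 1990.
Service was by mail, adding 3 days: May 22, 1990 + 3 days = May 25, 1990.
From March 8, 1990 through March 26, 1990 inclusive is 19 days; tolling adds 19 days: May 25, 1990 + 19 days = June 13, 1990.
June 13, 1990 is a Wednesday and not a court holiday, so no extension applies.
The deadline is June 13, 1990; the filing on June 7, 1990 is on or before that date.

Yes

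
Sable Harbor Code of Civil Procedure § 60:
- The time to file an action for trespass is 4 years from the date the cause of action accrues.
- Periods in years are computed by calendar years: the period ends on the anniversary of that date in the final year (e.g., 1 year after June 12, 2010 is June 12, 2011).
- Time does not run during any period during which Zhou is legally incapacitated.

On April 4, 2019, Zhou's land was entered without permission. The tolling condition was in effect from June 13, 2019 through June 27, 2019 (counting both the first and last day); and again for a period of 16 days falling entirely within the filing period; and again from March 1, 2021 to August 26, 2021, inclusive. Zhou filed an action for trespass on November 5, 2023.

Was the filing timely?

No

4 years after April 4, 2019 is April 4, 2023.
From June 13, 2019 through June 27, 2019 inclusive is 15 days; tolling adds 15 days: April 4, 2023 + 15 days = April 19, 2023.
Tolling adds 16 days: April 19, 2023 + 16 days = May 5, 2023.
From March 1, 2021 through August 26, 2021 inclusive is 179 days; tolling adds 179 days: May 5, 2023 + 179 days = October 31, 2023.
The deadline is October 31, 2023; the filing on November 5, 2023 is after that date.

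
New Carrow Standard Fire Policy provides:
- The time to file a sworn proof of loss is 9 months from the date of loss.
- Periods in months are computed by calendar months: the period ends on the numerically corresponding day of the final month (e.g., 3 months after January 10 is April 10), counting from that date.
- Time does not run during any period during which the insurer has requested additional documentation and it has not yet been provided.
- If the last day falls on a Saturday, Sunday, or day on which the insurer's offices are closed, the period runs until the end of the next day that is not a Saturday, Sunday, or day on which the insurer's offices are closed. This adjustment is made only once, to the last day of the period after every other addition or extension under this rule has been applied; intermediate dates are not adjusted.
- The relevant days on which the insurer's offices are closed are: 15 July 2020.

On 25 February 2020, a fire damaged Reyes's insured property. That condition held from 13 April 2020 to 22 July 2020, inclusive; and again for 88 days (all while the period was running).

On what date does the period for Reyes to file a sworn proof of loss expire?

9 months after 25 February 2020 is November 25, 2020.
From April 13, 2020 through July 22, 2020 inclusive is 101 days; tolling adds 101 days: November 25, 2020 + 101 days = March 6, 2021.
Tolling adds 88 days: March 6, 2021 + 88 days = June 2, 2021.
June 2, 2021 is a Wednesday and not a day on which the insurer's offices are closed, so no extension applies.

June 2, 2021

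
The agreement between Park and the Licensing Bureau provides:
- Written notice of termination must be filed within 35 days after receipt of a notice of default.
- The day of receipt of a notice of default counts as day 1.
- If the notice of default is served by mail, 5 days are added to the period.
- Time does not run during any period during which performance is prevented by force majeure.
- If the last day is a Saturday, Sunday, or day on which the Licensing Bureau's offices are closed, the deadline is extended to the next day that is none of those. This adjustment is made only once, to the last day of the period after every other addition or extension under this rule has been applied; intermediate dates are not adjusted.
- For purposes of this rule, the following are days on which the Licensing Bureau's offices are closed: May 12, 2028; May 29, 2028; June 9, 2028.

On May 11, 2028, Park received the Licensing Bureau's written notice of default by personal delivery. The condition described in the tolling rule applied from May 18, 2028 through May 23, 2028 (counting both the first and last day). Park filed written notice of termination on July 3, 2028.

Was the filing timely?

No

Counting May 11, 2028 as day 1, day 35 is June 14, 2028.
Service was not by mail, so no mail extension applies.
From May 18, 2028 through May 23, 2028 inclusive is 6 days; tolling adds 6 days: June 14, 2028 + 6 days = June 20, 2028.
June 20, 2028 is a Tuesday and not a day on which the Licensing Bureau's offices are closed, so no extension applies.
The deadline is June 20, 2028; the filing on July 3, 2028 is after that date.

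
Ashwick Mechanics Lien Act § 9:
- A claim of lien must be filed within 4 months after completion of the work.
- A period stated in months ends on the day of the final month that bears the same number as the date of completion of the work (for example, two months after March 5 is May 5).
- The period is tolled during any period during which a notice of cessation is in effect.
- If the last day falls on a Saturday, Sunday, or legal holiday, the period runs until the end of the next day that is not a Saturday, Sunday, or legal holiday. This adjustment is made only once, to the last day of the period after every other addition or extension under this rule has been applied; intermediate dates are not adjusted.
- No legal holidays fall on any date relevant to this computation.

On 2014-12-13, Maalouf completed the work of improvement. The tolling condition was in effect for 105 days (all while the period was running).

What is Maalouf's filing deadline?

4 months after 2014-12-13 is April 13, 2015.
Tolling adds 105 days: April 13, 2015 + 105 days = July 27, 2015.
July 27, 2015 is a Monday and not a legal holiday, so no extension applies.

July 27, 2015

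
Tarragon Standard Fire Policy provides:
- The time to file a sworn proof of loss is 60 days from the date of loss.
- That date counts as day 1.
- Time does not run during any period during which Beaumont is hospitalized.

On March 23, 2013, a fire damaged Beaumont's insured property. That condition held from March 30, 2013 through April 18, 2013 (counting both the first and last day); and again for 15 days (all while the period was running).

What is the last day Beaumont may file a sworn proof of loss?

Counting March 23, 2013 as day 1, day 60 is May 21, 2013.
From March 30, 2013 through April 18, 2013 inclusive is 20 days; tolling adds 20 days: May 21, 2013 + 20 days = June 10, 2013.
Tolling adds 15 days: June 10, 2013 + 15 days = June 25, 2013.

June 25, 2013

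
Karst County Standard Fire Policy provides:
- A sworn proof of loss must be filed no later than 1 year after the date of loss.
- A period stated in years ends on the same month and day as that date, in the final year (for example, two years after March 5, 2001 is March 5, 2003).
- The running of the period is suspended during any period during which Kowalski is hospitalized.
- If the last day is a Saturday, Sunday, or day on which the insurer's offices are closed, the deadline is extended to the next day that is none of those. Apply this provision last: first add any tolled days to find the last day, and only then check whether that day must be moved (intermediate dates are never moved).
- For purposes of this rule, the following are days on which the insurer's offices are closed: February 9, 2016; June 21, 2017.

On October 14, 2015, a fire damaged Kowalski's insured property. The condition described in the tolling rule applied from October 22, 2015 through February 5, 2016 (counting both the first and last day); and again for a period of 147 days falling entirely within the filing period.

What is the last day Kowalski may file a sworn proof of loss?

1 year after October 14, 2015 is October 14, 2016.
From October 22, 2015 through February 5, 2016 inclusive is 107 days; tolling adds 107 days: October 14, 2016 + 107 days = January 29, 2017.
Tolling adds 147 days: January 29, 2017 + 147 days = June 25, 2017.
June 25, 2017 is Sunday. The next qualifying day is June 26, 2017.

June 26, 2017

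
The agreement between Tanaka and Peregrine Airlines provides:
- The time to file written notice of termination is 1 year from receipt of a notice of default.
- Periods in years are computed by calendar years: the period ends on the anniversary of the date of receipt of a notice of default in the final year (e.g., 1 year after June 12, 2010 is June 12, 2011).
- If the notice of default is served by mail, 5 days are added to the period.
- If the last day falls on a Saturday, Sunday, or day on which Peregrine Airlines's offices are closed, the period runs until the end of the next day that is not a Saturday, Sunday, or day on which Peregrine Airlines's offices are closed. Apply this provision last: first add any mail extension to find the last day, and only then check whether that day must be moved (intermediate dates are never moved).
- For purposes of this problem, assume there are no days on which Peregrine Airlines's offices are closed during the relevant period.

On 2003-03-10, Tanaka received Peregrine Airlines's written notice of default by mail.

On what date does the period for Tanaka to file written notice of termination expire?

1 year after 2003-03-10 is March 10, 2004.
Service was by mail, adding 5 days: March 10, 2004 + 5 days = March 15, 2004.
March 15, 2004 is a Monday and not a day on which Peregrine Airlines's offices are closed, so no extension applies.

March 15, 2004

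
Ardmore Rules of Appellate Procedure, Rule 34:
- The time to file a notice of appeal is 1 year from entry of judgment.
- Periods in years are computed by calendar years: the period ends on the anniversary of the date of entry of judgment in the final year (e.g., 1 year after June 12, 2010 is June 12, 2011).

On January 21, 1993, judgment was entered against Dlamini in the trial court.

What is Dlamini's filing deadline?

1 year after January 21, 1993 is January 21, 1994.

January 21, 1994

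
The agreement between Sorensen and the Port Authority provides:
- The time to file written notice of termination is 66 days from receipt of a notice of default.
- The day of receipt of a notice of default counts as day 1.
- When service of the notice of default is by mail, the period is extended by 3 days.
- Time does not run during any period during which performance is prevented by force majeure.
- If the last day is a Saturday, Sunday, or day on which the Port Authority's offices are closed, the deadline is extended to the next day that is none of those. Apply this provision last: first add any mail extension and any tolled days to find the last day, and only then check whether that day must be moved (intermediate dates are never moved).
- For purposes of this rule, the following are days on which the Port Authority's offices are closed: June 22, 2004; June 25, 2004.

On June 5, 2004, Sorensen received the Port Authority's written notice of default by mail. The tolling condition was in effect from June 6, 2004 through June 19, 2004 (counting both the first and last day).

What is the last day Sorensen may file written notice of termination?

August 26, 2004

Counting June 5, 2004 as day 1, day 66 is August 9, 2004.
Service was by mail, adding 3 days: August 9, 2004 + 3 days = August 12, 2004.
From June 6, 2004 through June 19, 2004 inclusive is 14 days; tolling adds 14 days: August 12, 2004 + 14 days = August 26, 2004.
August 26, 2004 is a Thursday and not a day on which the Port Authority's offices are closed, so no extension applies.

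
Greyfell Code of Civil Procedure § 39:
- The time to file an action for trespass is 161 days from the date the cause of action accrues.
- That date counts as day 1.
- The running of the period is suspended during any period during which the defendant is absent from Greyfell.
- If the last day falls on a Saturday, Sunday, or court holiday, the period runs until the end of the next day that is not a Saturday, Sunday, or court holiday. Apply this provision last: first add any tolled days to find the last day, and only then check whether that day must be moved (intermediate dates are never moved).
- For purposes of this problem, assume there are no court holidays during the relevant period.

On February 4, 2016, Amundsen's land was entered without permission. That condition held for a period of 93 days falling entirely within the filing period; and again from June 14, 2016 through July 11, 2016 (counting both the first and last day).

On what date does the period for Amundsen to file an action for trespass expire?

November 11, 2016

Counting February 4, 2016 as day 1, day 161 is July 13, 2016.
Tolling adds 93 days: July 13, 2016 + 93 days = October 14, 2016.
From June 14, 2016 through July 11, 2016 inclusive is 28 days; tolling adds 28 days: October 14, 2016 + 28 days = November 11, 2016.
November 11, 2016 is a Friday and not a court holiday, so no extension applies.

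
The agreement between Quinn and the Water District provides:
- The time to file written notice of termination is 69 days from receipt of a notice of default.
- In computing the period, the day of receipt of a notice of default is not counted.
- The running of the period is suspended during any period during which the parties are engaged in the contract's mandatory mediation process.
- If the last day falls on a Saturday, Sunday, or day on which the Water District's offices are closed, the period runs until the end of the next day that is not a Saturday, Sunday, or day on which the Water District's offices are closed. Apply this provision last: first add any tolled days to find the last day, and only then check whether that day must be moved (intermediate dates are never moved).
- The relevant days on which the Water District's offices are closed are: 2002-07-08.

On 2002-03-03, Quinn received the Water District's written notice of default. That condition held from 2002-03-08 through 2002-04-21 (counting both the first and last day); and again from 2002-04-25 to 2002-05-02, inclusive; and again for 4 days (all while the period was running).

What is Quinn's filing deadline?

69 days after 2002-03-03 is May 11, 2002.
From March 8, 2002 through April 21, 2002 inclusive is 45 days; tolling adds 45 days: May 11, 2002 + 45 days = June 25, 2002.
From April 25, 2002 through May 2, 2002 inclusive is 8 days; tolling adds 8 days: June 25, 2002 + 8 days = July 3, 2002.
Tolling adds 4 days: July 3, 2002 + 4 days = July 7, 2002.
July 7, 2002 is Sunday; July 8, 2002 is a listed holiday. The next qualifying day is July 9, 2002.

July 9, 2002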